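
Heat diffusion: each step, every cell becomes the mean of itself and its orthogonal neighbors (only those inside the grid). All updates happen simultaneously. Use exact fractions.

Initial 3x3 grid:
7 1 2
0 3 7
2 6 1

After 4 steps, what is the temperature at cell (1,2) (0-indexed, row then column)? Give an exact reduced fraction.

Step 1: cell (1,2) = 13/4
Step 2: cell (1,2) = 293/80
Step 3: cell (1,2) = 16511/4800
Step 4: cell (1,2) = 327839/96000
Full grid after step 4:
  395903/129600 922517/288000 215039/64800
  334147/108000 581081/180000 327839/96000
  25283/8100 178511/54000 445103/129600

Answer: 327839/96000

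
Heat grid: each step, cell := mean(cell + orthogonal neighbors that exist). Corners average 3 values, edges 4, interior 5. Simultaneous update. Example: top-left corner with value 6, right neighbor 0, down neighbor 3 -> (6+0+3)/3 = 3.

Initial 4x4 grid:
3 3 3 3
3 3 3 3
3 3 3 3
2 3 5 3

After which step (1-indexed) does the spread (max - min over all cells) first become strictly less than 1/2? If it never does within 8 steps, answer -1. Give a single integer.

Step 1: max=11/3, min=8/3, spread=1
Step 2: max=829/240, min=137/48, spread=3/5
Step 3: max=7279/2160, min=21169/7200, spread=9283/21600
  -> spread < 1/2 first at step 3
Step 4: max=212989/64800, min=641563/216000, spread=205201/648000
Step 5: max=6321367/1944000, min=6442303/2160000, spread=5232943/19440000
Step 6: max=187386433/58320000, min=19373701/6480000, spread=3255781/14580000
Step 7: max=5579064679/1749600000, min=23331659/7776000, spread=82360351/437400000
Step 8: max=166240411489/52488000000, min=1169941483/388800000, spread=2074577821/13122000000

Answer: 3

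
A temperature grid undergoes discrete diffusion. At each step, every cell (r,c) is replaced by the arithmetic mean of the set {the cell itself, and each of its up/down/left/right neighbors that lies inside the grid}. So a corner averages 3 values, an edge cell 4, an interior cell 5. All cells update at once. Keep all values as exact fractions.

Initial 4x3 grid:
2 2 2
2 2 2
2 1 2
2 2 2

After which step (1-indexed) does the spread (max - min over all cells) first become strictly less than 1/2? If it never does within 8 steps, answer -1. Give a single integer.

Step 1: max=2, min=7/4, spread=1/4
  -> spread < 1/2 first at step 1
Step 2: max=2, min=177/100, spread=23/100
Step 3: max=787/400, min=8789/4800, spread=131/960
Step 4: max=14009/7200, min=79849/43200, spread=841/8640
Step 5: max=2786627/1440000, min=32017949/17280000, spread=56863/691200
Step 6: max=24930457/12960000, min=289505659/155520000, spread=386393/6220800
Step 7: max=9947641187/5184000000, min=116022276869/62208000000, spread=26795339/497664000
Step 8: max=594993850333/311040000000, min=6981144285871/3732480000000, spread=254051069/5971968000

Answer: 1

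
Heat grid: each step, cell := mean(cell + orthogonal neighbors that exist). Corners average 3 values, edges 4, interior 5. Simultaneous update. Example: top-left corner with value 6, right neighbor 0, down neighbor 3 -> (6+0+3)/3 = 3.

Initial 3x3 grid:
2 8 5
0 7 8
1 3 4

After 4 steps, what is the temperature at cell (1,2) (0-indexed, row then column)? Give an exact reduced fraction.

Step 1: cell (1,2) = 6
Step 2: cell (1,2) = 29/5
Step 3: cell (1,2) = 3221/600
Step 4: cell (1,2) = 5117/1000
Full grid after step 4:
  67433/16200 2078419/432000 115619/21600
  1641419/432000 1604831/360000 5117/1000
  458239/129600 3557213/864000 204163/43200

Answer: 5117/1000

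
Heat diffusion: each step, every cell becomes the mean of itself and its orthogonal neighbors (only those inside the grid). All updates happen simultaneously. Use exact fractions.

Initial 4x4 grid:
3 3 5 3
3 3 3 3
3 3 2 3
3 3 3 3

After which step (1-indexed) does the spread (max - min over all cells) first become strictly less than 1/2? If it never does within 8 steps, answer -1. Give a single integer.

Answer: 3

Derivation:
Step 1: max=11/3, min=11/4, spread=11/12
Step 2: max=52/15, min=17/6, spread=19/30
Step 3: max=7207/2160, min=6881/2400, spread=10141/21600
  -> spread < 1/2 first at step 3
Step 4: max=42209/12960, min=31213/10800, spread=23767/64800
Step 5: max=6251023/1944000, min=6301937/2160000, spread=5792797/19440000
Step 6: max=185421193/58320000, min=190359881/64800000, spread=140973001/583200000
Step 7: max=5519010847/1749600000, min=5745120881/1944000000, spread=3484020541/17496000000
Step 8: max=32901375701/10497600000, min=173210057093/58320000000, spread=86178271213/524880000000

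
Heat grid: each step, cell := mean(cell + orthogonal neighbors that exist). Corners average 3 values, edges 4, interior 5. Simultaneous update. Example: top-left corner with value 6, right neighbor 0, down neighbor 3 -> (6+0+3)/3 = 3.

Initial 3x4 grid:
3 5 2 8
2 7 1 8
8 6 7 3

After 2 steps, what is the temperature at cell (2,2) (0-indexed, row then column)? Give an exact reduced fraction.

Answer: 89/16

Derivation:
Step 1: cell (2,2) = 17/4
Step 2: cell (2,2) = 89/16
Full grid after step 2:
  151/36 947/240 77/16 5
  67/15 509/100 449/100 11/2
  52/9 1247/240 89/16 61/12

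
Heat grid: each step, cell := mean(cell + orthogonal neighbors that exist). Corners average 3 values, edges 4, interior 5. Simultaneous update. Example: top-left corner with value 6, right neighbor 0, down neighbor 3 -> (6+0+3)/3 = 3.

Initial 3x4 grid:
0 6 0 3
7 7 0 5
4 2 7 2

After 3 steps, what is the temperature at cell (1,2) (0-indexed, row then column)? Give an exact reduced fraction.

Step 1: cell (1,2) = 19/5
Step 2: cell (1,2) = 157/50
Step 3: cell (1,2) = 21341/6000
Full grid after step 3:
  539/135 13291/3600 5473/1800 1597/540
  30997/7200 23281/6000 21341/6000 22187/7200
  9449/2160 30557/7200 26317/7200 7753/2160

Answer: 21341/6000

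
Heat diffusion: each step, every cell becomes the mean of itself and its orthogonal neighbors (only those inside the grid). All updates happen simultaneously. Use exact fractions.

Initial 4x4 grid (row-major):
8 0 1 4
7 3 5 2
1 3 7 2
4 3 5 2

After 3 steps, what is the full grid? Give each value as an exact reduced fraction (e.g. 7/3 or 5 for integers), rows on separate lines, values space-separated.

After step 1:
  5 3 5/2 7/3
  19/4 18/5 18/5 13/4
  15/4 17/5 22/5 13/4
  8/3 15/4 17/4 3
After step 2:
  17/4 141/40 343/120 97/36
  171/40 367/100 347/100 373/120
  437/120 189/50 189/50 139/40
  61/18 211/60 77/20 7/2
After step 3:
  241/60 4291/1200 11293/3600 1559/540
  4751/1200 468/125 2533/750 11473/3600
  13577/3600 11033/3000 3671/1000 4159/1200
  3797/1080 6541/1800 2197/600 433/120

Answer: 241/60 4291/1200 11293/3600 1559/540
4751/1200 468/125 2533/750 11473/3600
13577/3600 11033/3000 3671/1000 4159/1200
3797/1080 6541/1800 2197/600 433/120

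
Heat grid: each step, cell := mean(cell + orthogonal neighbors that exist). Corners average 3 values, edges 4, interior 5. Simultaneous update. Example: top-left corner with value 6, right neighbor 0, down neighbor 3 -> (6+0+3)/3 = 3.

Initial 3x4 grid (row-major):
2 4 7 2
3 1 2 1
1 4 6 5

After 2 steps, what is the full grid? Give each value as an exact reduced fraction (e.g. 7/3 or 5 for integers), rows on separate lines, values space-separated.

After step 1:
  3 7/2 15/4 10/3
  7/4 14/5 17/5 5/2
  8/3 3 17/4 4
After step 2:
  11/4 261/80 839/240 115/36
  613/240 289/100 167/50 397/120
  89/36 763/240 293/80 43/12

Answer: 11/4 261/80 839/240 115/36
613/240 289/100 167/50 397/120
89/36 763/240 293/80 43/12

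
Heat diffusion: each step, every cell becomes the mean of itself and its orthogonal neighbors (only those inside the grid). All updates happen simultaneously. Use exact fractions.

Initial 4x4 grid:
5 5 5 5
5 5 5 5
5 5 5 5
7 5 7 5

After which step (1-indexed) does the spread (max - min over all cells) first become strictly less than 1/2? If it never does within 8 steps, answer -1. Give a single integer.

Step 1: max=6, min=5, spread=1
Step 2: max=103/18, min=5, spread=13/18
Step 3: max=20057/3600, min=5, spread=2057/3600
Step 4: max=11117/2025, min=2509/500, spread=19111/40500
  -> spread < 1/2 first at step 4
Step 5: max=17585669/3240000, min=17033/3375, spread=1233989/3240000
Step 6: max=39302321/7290000, min=5473981/1080000, spread=9411797/29160000
Step 7: max=234317131/43740000, min=989899/194400, spread=362183/1366875
Step 8: max=35004563093/6561000000, min=24837029863/4860000000, spread=29491455559/131220000000

Answer: 4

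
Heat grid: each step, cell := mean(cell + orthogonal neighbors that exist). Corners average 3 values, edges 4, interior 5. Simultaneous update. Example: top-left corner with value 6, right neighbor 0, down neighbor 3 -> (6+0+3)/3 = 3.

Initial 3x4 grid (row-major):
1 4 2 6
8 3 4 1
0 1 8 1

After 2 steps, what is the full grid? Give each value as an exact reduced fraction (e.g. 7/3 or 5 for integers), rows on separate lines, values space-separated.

After step 1:
  13/3 5/2 4 3
  3 4 18/5 3
  3 3 7/2 10/3
After step 2:
  59/18 89/24 131/40 10/3
  43/12 161/50 181/50 97/30
  3 27/8 403/120 59/18

Answer: 59/18 89/24 131/40 10/3
43/12 161/50 181/50 97/30
3 27/8 403/120 59/18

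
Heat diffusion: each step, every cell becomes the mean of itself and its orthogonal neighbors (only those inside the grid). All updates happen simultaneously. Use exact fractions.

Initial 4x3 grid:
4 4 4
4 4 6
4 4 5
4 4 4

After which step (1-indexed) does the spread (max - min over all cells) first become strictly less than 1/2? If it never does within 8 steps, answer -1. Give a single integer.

Step 1: max=19/4, min=4, spread=3/4
Step 2: max=557/120, min=4, spread=77/120
Step 3: max=16103/3600, min=731/180, spread=1483/3600
  -> spread < 1/2 first at step 3
Step 4: max=477581/108000, min=22243/5400, spread=10907/36000
Step 5: max=4245461/972000, min=448439/108000, spread=20951/97200
Step 6: max=421874039/97200000, min=40651909/9720000, spread=15354949/97200000
Step 7: max=1889729467/437400000, min=2450012431/583200000, spread=8355223/69984000
Step 8: max=225968606881/52488000000, min=16393404931/3888000000, spread=14904449/167961600

Answer: 3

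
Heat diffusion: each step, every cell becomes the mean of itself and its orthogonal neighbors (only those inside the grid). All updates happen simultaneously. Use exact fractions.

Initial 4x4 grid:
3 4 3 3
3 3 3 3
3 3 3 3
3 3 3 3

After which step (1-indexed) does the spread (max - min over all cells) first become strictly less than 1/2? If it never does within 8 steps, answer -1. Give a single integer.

Step 1: max=10/3, min=3, spread=1/3
  -> spread < 1/2 first at step 1
Step 2: max=391/120, min=3, spread=31/120
Step 3: max=3451/1080, min=3, spread=211/1080
Step 4: max=340843/108000, min=3, spread=16843/108000
Step 5: max=3054643/972000, min=27079/9000, spread=130111/972000
Step 6: max=91122367/29160000, min=1627159/540000, spread=3255781/29160000
Step 7: max=2724753691/874800000, min=1631107/540000, spread=82360351/874800000
Step 8: max=81483316891/26244000000, min=294106441/97200000, spread=2074577821/26244000000

Answer: 1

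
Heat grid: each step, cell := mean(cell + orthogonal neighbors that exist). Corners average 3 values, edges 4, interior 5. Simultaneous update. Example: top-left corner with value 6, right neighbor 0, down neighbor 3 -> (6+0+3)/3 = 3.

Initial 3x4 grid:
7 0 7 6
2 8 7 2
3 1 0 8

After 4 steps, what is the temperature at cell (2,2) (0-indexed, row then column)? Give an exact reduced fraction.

Answer: 111031/27000

Derivation:
Step 1: cell (2,2) = 4
Step 2: cell (2,2) = 227/60
Step 3: cell (2,2) = 3583/900
Step 4: cell (2,2) = 111031/27000
Full grid after step 4:
  15023/3600 52171/12000 170083/36000 209711/43200
  8563/2250 30911/7500 1585003/360000 4009397/864000
  19547/5400 67069/18000 111031/27000 562033/129600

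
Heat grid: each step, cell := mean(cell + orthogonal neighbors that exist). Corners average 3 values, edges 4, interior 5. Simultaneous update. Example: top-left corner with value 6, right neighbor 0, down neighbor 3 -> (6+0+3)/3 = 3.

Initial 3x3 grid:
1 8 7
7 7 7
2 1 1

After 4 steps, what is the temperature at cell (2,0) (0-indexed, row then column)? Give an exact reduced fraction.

Step 1: cell (2,0) = 10/3
Step 2: cell (2,0) = 31/9
Step 3: cell (2,0) = 215/54
Step 4: cell (2,0) = 26933/6480
Full grid after step 4:
  33293/6480 940949/172800 142967/25920
  812699/172800 38557/8000 438287/86400
  26933/6480 744949/172800 38429/8640

Answer: 26933/6480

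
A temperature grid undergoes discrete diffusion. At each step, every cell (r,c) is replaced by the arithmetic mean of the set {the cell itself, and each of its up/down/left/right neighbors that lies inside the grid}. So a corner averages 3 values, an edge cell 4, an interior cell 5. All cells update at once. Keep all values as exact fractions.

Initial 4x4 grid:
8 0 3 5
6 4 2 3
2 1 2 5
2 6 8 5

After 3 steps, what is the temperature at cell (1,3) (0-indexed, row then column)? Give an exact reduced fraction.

Answer: 1271/360

Derivation:
Step 1: cell (1,3) = 15/4
Step 2: cell (1,3) = 419/120
Step 3: cell (1,3) = 1271/360
Full grid after step 3:
  2089/540 26029/7200 4649/1440 7183/2160
  27319/7200 1264/375 20197/6000 1271/360
  25127/7200 4279/1200 951/250 2467/600
  1573/432 3469/900 653/150 281/60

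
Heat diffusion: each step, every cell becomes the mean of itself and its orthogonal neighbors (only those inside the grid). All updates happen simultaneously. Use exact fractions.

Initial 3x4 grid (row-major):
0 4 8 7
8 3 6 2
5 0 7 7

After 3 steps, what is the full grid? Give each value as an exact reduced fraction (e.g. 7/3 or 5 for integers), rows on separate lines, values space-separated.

Answer: 21/5 5359/1200 9361/1800 5921/1080
1829/450 26897/6000 9949/2000 13043/2400
8987/2160 31229/7200 35369/7200 11177/2160

Derivation:
After step 1:
  4 15/4 25/4 17/3
  4 21/5 26/5 11/2
  13/3 15/4 5 16/3
After step 2:
  47/12 91/20 313/60 209/36
  62/15 209/50 523/100 217/40
  145/36 1037/240 1157/240 95/18
After step 3:
  21/5 5359/1200 9361/1800 5921/1080
  1829/450 26897/6000 9949/2000 13043/2400
  8987/2160 31229/7200 35369/7200 11177/2160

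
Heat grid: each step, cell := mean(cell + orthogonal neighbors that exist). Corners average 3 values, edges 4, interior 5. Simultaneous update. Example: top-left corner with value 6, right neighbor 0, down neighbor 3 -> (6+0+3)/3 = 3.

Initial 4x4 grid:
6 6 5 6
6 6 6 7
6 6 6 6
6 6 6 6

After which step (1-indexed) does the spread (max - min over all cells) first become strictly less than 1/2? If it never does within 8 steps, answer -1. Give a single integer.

Step 1: max=25/4, min=23/4, spread=1/2
Step 2: max=49/8, min=47/8, spread=1/4
  -> spread < 1/2 first at step 2
Step 3: max=1463/240, min=1417/240, spread=23/120
Step 4: max=13103/2160, min=12817/2160, spread=143/1080
Step 5: max=392393/64800, min=385207/64800, spread=3593/32400
Step 6: max=11756003/1944000, min=11571997/1944000, spread=92003/972000
Step 7: max=352237913/58320000, min=347602087/58320000, spread=2317913/29160000
Step 8: max=10556164523/1749600000, min=10439035477/1749600000, spread=58564523/874800000

Answer: 2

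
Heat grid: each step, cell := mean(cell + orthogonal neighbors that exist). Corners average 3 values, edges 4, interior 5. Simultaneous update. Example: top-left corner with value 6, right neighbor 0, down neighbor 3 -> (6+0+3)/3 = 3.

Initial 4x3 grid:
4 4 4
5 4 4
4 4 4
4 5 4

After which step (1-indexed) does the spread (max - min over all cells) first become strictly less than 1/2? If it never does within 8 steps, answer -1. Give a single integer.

Step 1: max=13/3, min=4, spread=1/3
  -> spread < 1/2 first at step 1
Step 2: max=1027/240, min=4, spread=67/240
Step 3: max=9227/2160, min=731/180, spread=91/432
Step 4: max=550723/129600, min=22057/5400, spread=4271/25920
Step 5: max=32932997/7776000, min=49289/12000, spread=39749/311040
Step 6: max=1970138023/466560000, min=10016419/2430000, spread=1879423/18662400
Step 7: max=117932311157/27993600000, min=2410679959/583200000, spread=3551477/44789760
Step 8: max=7062819076063/1679616000000, min=12078151213/2916000000, spread=846431819/13436928000

Answer: 1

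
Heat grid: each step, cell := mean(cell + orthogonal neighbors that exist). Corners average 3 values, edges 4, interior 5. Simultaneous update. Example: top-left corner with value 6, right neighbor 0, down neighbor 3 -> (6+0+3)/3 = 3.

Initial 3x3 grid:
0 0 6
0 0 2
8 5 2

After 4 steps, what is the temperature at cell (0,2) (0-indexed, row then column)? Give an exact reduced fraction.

Step 1: cell (0,2) = 8/3
Step 2: cell (0,2) = 20/9
Step 3: cell (0,2) = 1081/540
Step 4: cell (0,2) = 8419/4050
Full grid after step 4:
  39043/21600 806243/432000 8419/4050
  7331/3375 277669/120000 1032743/432000
  342433/129600 2339861/864000 119461/43200

Answer: 8419/4050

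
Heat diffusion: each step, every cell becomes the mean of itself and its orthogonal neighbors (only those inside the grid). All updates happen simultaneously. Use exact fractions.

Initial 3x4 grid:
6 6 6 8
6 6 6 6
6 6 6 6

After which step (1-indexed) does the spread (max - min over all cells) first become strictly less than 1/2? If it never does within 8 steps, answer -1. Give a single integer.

Answer: 3

Derivation:
Step 1: max=20/3, min=6, spread=2/3
Step 2: max=59/9, min=6, spread=5/9
Step 3: max=689/108, min=6, spread=41/108
  -> spread < 1/2 first at step 3
Step 4: max=81977/12960, min=6, spread=4217/12960
Step 5: max=4874749/777600, min=21679/3600, spread=38417/155520
Step 6: max=291136211/46656000, min=434597/72000, spread=1903471/9331200
Step 7: max=17397149089/2799360000, min=13075759/2160000, spread=18038617/111974400
Step 8: max=1041037782851/167961600000, min=1179326759/194400000, spread=883978523/6718464000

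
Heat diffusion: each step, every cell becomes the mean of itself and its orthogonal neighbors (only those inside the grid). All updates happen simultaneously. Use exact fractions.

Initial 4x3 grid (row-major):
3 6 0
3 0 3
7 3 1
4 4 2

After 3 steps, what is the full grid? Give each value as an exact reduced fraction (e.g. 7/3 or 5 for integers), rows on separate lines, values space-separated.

After step 1:
  4 9/4 3
  13/4 3 1
  17/4 3 9/4
  5 13/4 7/3
After step 2:
  19/6 49/16 25/12
  29/8 5/2 37/16
  31/8 63/20 103/48
  25/6 163/48 47/18
After step 3:
  473/144 173/64 179/72
  79/24 293/100 217/96
  889/240 226/75 3679/1440
  61/16 9593/2880 587/216

Answer: 473/144 173/64 179/72
79/24 293/100 217/96
889/240 226/75 3679/1440
61/16 9593/2880 587/216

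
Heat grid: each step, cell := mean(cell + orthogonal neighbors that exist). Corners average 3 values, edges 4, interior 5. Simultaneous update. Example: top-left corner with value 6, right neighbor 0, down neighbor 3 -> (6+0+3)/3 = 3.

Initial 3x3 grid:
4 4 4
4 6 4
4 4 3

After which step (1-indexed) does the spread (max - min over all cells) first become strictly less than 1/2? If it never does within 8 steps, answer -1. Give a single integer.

Answer: 2

Derivation:
Step 1: max=9/2, min=11/3, spread=5/6
Step 2: max=219/50, min=73/18, spread=73/225
  -> spread < 1/2 first at step 2
Step 3: max=10313/2400, min=4397/1080, spread=4877/21600
Step 4: max=46279/10800, min=268999/64800, spread=347/2592
Step 5: max=2755163/648000, min=16165853/3888000, spread=2921/31104
Step 6: max=165129811/38880000, min=975396991/233280000, spread=24611/373248
Step 7: max=9876837167/2332800000, min=58613119877/13996800000, spread=207329/4478976
Step 8: max=591908631199/139968000000, min=3524160615319/839808000000, spread=1746635/53747712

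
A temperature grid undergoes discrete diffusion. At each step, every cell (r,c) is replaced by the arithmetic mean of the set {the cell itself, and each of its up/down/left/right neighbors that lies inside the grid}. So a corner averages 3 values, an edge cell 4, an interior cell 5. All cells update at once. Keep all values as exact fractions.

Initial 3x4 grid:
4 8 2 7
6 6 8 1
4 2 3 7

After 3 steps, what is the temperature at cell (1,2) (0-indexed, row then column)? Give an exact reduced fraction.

Answer: 1847/400

Derivation:
Step 1: cell (1,2) = 4
Step 2: cell (1,2) = 27/5
Step 3: cell (1,2) = 1847/400
Full grid after step 3:
  787/144 493/96 7549/1440 251/54
  235/48 259/50 1847/400 4681/960
  227/48 427/96 6839/1440 943/216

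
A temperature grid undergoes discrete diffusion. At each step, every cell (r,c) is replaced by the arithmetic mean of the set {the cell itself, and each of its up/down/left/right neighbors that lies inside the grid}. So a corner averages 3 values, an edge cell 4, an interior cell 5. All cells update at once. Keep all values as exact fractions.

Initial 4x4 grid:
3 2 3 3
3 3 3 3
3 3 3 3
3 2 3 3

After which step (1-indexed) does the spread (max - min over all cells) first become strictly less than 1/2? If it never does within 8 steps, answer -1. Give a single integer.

Step 1: max=3, min=8/3, spread=1/3
  -> spread < 1/2 first at step 1
Step 2: max=3, min=329/120, spread=31/120
Step 3: max=887/300, min=3029/1080, spread=821/5400
Step 4: max=26453/9000, min=91583/32400, spread=18239/162000
Step 5: max=789311/270000, min=550921/194400, spread=434573/4860000
Step 6: max=4720117/1620000, min=82870331/29160000, spread=83671/1166400
Step 7: max=706197827/243000000, min=2490852149/874800000, spread=257300141/4374000000
Step 8: max=21145474433/7290000000, min=12471255781/4374000000, spread=540072197/10935000000

Answer: 1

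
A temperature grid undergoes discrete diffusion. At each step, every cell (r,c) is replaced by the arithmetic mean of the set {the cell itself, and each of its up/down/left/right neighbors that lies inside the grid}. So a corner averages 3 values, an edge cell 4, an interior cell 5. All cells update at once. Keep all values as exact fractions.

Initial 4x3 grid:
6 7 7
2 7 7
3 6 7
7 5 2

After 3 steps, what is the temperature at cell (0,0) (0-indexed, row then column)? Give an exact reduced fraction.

Step 1: cell (0,0) = 5
Step 2: cell (0,0) = 65/12
Step 3: cell (0,0) = 3961/720
Full grid after step 3:
  3961/720 29281/4800 4651/720
  6359/1200 11449/2000 7459/1200
  5989/1200 16121/3000 20117/3600
  74/15 4553/900 5693/1080

Answer: 3961/720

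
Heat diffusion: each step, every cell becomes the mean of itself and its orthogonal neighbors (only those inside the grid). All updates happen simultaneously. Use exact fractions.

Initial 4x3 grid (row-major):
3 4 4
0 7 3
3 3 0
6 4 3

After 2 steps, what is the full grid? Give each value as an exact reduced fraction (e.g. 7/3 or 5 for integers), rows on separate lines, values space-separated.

After step 1:
  7/3 9/2 11/3
  13/4 17/5 7/2
  3 17/5 9/4
  13/3 4 7/3
After step 2:
  121/36 139/40 35/9
  719/240 361/100 769/240
  839/240 321/100 689/240
  34/9 211/60 103/36

Answer: 121/36 139/40 35/9
719/240 361/100 769/240
839/240 321/100 689/240
34/9 211/60 103/36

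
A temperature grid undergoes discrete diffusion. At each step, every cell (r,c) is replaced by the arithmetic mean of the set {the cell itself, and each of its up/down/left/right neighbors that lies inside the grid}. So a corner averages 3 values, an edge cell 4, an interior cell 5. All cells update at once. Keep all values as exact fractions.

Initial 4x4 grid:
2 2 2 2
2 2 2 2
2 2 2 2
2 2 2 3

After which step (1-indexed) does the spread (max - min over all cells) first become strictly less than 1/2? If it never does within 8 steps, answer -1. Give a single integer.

Answer: 1

Derivation:
Step 1: max=7/3, min=2, spread=1/3
  -> spread < 1/2 first at step 1
Step 2: max=41/18, min=2, spread=5/18
Step 3: max=473/216, min=2, spread=41/216
Step 4: max=14003/6480, min=2, spread=1043/6480
Step 5: max=414353/194400, min=2, spread=25553/194400
Step 6: max=12335459/5832000, min=36079/18000, spread=645863/5832000
Step 7: max=367561691/174960000, min=240971/120000, spread=16225973/174960000
Step 8: max=10975077983/5248800000, min=108701/54000, spread=409340783/5248800000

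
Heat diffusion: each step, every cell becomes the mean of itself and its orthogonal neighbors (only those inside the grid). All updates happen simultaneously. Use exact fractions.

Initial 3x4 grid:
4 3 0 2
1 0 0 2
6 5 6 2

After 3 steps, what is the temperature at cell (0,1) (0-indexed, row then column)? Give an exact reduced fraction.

Answer: 919/450

Derivation:
Step 1: cell (0,1) = 7/4
Step 2: cell (0,1) = 28/15
Step 3: cell (0,1) = 919/450
Full grid after step 3:
  5083/2160 919/450 1483/900 1723/1080
  40643/14400 14767/6000 3253/1500 14179/7200
  2351/720 1253/400 9907/3600 697/270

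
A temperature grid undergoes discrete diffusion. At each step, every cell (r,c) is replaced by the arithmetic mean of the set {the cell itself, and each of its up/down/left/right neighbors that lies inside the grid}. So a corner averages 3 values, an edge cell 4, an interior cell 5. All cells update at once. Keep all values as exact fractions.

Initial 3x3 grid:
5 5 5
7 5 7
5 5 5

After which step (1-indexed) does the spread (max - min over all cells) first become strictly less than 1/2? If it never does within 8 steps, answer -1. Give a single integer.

Answer: 2

Derivation:
Step 1: max=29/5, min=5, spread=4/5
Step 2: max=679/120, min=134/25, spread=179/600
  -> spread < 1/2 first at step 2
Step 3: max=8323/1500, min=1219/225, spread=589/4500
Step 4: max=2381551/432000, min=491081/90000, spread=121811/2160000
Step 5: max=29691607/5400000, min=2216423/405000, spread=417901/16200000
Step 6: max=8538569359/1555200000, min=1775063129/324000000, spread=91331699/7776000000
Step 7: max=106682654263/19440000000, min=7993255007/1458000000, spread=317762509/58320000000
Step 8: max=30714606886831/5598720000000, min=6395932008761/1166400000000, spread=70666223891/27993600000000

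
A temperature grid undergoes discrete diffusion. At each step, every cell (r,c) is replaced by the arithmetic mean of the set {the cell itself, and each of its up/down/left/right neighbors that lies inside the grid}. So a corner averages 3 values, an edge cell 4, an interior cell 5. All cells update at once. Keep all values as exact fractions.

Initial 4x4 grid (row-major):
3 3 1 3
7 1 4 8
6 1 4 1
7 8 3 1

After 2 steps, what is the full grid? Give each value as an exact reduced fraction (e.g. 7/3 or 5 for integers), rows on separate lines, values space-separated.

After step 1:
  13/3 2 11/4 4
  17/4 16/5 18/5 4
  21/4 4 13/5 7/2
  7 19/4 4 5/3
After step 2:
  127/36 737/240 247/80 43/12
  511/120 341/100 323/100 151/40
  41/8 99/25 177/50 353/120
  17/3 79/16 781/240 55/18

Answer: 127/36 737/240 247/80 43/12
511/120 341/100 323/100 151/40
41/8 99/25 177/50 353/120
17/3 79/16 781/240 55/18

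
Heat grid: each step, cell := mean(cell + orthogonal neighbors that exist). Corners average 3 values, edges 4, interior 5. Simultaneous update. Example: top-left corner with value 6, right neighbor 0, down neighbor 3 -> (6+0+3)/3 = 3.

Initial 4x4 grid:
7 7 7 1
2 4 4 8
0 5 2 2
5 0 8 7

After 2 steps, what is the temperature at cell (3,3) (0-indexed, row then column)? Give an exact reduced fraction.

Answer: 44/9

Derivation:
Step 1: cell (3,3) = 17/3
Step 2: cell (3,3) = 44/9
Full grid after step 2:
  89/18 311/60 16/3 83/18
  959/240 211/50 221/50 113/24
  607/240 183/50 102/25 551/120
  55/18 757/240 1117/240 44/9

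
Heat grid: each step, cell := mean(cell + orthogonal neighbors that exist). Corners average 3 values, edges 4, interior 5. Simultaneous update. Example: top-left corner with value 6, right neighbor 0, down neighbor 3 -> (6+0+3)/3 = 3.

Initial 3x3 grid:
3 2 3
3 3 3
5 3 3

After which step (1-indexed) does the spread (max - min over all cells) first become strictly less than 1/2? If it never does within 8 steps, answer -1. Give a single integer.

Answer: 4

Derivation:
Step 1: max=11/3, min=8/3, spread=1
Step 2: max=32/9, min=653/240, spread=601/720
Step 3: max=448/135, min=6043/2160, spread=25/48
Step 4: max=105689/32400, min=375281/129600, spread=211/576
  -> spread < 1/2 first at step 4
Step 5: max=3096929/972000, min=22776307/7776000, spread=1777/6912
Step 6: max=367887851/116640000, min=1387339529/466560000, spread=14971/82944
Step 7: max=1366025167/437400000, min=83878457563/27993600000, spread=126121/995328
Step 8: max=1304095403309/419904000000, min=5066967691361/1679616000000, spread=1062499/11943936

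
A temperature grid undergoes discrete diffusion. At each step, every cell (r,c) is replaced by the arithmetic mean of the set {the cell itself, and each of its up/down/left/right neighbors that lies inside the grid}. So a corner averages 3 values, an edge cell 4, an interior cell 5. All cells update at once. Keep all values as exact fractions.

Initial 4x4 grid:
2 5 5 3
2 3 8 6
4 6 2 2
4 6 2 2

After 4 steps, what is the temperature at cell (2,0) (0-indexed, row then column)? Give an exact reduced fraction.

Answer: 859093/216000

Derivation:
Step 1: cell (2,0) = 4
Step 2: cell (2,0) = 937/240
Step 3: cell (2,0) = 5843/1440
Step 4: cell (2,0) = 859093/216000
Full grid after step 4:
  81871/21600 148219/36000 473057/108000 292621/64800
  280823/72000 80871/20000 768751/180000 906829/216000
  859093/216000 728557/180000 77173/20000 269567/72000
  52811/12960 105851/27000 32869/9000 14681/4320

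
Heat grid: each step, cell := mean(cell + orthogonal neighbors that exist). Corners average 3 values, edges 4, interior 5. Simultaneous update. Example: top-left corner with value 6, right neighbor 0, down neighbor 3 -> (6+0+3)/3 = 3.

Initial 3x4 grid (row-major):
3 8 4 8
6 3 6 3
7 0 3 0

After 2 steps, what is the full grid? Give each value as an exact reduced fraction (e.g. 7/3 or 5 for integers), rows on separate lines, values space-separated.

Answer: 179/36 319/60 99/20 21/4
387/80 209/50 107/25 301/80
37/9 433/120 113/40 17/6

Derivation:
After step 1:
  17/3 9/2 13/2 5
  19/4 23/5 19/5 17/4
  13/3 13/4 9/4 2
After step 2:
  179/36 319/60 99/20 21/4
  387/80 209/50 107/25 301/80
  37/9 433/120 113/40 17/6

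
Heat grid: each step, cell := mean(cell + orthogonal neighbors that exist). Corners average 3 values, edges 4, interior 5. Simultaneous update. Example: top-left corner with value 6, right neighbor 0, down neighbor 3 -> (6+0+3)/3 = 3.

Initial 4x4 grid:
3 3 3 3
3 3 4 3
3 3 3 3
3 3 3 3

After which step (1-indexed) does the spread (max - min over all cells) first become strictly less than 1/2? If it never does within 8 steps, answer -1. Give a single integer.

Step 1: max=13/4, min=3, spread=1/4
  -> spread < 1/2 first at step 1
Step 2: max=161/50, min=3, spread=11/50
Step 3: max=7567/2400, min=3, spread=367/2400
Step 4: max=33971/10800, min=1813/600, spread=1337/10800
Step 5: max=1013669/324000, min=54469/18000, spread=33227/324000
Step 6: max=30374327/9720000, min=328049/108000, spread=849917/9720000
Step 7: max=908514347/291600000, min=4928533/1620000, spread=21378407/291600000
Step 8: max=27210462371/8748000000, min=1481688343/486000000, spread=540072197/8748000000

Answer: 1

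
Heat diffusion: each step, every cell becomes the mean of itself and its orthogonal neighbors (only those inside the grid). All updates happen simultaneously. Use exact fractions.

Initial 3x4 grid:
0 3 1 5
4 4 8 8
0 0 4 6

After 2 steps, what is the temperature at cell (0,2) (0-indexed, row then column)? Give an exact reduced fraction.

Step 1: cell (0,2) = 17/4
Step 2: cell (0,2) = 191/48
Full grid after step 2:
  19/9 743/240 191/48 47/9
  71/30 74/25 243/50 269/48
  16/9 349/120 35/8 23/4

Answer: 191/48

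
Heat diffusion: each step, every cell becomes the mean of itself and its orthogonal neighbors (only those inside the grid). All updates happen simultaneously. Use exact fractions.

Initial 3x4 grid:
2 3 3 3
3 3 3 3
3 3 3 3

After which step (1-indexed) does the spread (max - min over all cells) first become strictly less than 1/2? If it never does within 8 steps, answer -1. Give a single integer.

Step 1: max=3, min=8/3, spread=1/3
  -> spread < 1/2 first at step 1
Step 2: max=3, min=49/18, spread=5/18
Step 3: max=3, min=607/216, spread=41/216
Step 4: max=3, min=73543/25920, spread=4217/25920
Step 5: max=21521/7200, min=4456451/1555200, spread=38417/311040
Step 6: max=429403/144000, min=268735789/93312000, spread=1903471/18662400
Step 7: max=12844241/4320000, min=16195170911/5598720000, spread=18038617/223948800
Step 8: max=1153473241/388800000, min=974501417149/335923200000, spread=883978523/13436928000

Answer: 1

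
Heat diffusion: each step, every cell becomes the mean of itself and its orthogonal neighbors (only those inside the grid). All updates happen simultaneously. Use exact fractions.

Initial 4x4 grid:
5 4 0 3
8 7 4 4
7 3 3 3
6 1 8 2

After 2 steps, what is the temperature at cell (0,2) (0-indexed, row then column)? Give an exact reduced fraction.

Step 1: cell (0,2) = 11/4
Step 2: cell (0,2) = 761/240
Full grid after step 2:
  197/36 1057/240 761/240 103/36
  1417/240 19/4 77/20 373/120
  1297/240 241/50 37/10 451/120
  91/18 253/60 62/15 65/18

Answer: 761/240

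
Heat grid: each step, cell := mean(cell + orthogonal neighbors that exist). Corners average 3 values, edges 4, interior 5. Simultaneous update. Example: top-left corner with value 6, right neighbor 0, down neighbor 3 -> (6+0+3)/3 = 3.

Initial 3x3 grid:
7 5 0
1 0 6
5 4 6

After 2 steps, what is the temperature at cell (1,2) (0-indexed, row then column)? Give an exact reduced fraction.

Answer: 19/5

Derivation:
Step 1: cell (1,2) = 3
Step 2: cell (1,2) = 19/5
Full grid after step 2:
  127/36 71/20 29/9
  847/240 81/25 19/5
  31/9 937/240 145/36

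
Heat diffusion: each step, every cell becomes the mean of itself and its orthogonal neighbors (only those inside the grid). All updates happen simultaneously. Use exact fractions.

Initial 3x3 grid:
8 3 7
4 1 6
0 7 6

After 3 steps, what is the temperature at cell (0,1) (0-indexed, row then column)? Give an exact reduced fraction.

Step 1: cell (0,1) = 19/4
Step 2: cell (0,1) = 1157/240
Step 3: cell (0,1) = 65959/14400
Full grid after step 3:
  791/180 65959/14400 10847/2160
  57509/14400 13579/3000 4349/900
  8587/2160 10189/2400 5251/1080

Answer: 65959/14400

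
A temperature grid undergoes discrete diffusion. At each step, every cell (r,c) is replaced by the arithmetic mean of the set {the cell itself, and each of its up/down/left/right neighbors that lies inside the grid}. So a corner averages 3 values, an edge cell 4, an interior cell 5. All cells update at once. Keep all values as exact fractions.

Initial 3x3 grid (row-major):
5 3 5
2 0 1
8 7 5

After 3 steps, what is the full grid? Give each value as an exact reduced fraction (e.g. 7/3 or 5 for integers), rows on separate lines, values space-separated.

After step 1:
  10/3 13/4 3
  15/4 13/5 11/4
  17/3 5 13/3
After step 2:
  31/9 731/240 3
  307/80 347/100 761/240
  173/36 22/5 145/36
After step 3:
  1859/540 46657/14400 553/180
  6223/1600 21509/6000 49207/14400
  9391/2160 5011/1200 8351/2160

Answer: 1859/540 46657/14400 553/180
6223/1600 21509/6000 49207/14400
9391/2160 5011/1200 8351/2160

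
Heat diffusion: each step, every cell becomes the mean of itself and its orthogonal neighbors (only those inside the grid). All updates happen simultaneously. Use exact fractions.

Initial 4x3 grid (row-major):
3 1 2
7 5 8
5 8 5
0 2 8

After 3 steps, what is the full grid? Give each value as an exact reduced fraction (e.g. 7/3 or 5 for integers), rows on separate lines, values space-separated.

Answer: 9103/2160 58651/14400 2377/540
1993/450 3673/750 35113/7200
16789/3600 29189/6000 4417/800
899/216 34643/7200 737/144

Derivation:
After step 1:
  11/3 11/4 11/3
  5 29/5 5
  5 5 29/4
  7/3 9/2 5
After step 2:
  137/36 953/240 137/36
  73/15 471/100 1303/240
  13/3 551/100 89/16
  71/18 101/24 67/12
After step 3:
  9103/2160 58651/14400 2377/540
  1993/450 3673/750 35113/7200
  16789/3600 29189/6000 4417/800
  899/216 34643/7200 737/144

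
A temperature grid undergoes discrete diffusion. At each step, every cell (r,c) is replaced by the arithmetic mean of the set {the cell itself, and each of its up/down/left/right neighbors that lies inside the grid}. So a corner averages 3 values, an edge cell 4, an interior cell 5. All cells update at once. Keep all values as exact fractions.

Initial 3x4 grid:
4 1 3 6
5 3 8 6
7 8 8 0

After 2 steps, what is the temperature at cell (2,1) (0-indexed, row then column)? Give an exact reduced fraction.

Answer: 145/24

Derivation:
Step 1: cell (2,1) = 13/2
Step 2: cell (2,1) = 145/24
Full grid after step 2:
  65/18 187/48 357/80 29/6
  79/16 123/25 261/50 76/15
  215/36 145/24 683/120 47/9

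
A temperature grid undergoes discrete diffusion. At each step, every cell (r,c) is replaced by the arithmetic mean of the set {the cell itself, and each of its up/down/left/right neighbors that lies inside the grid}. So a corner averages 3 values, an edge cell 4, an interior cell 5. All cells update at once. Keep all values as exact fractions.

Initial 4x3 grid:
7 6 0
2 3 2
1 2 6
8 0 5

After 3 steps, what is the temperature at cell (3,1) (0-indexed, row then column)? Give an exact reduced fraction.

Answer: 48563/14400

Derivation:
Step 1: cell (3,1) = 15/4
Step 2: cell (3,1) = 769/240
Step 3: cell (3,1) = 48563/14400
Full grid after step 3:
  91/24 3143/900 709/216
  4129/1200 4993/1500 5581/1800
  3949/1200 18757/6000 5911/1800
  761/240 48563/14400 7249/2160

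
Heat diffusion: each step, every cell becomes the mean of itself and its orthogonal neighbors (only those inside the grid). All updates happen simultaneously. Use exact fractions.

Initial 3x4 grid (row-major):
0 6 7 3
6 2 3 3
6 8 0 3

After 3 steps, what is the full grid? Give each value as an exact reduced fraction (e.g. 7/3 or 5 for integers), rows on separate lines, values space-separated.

Answer: 155/36 239/60 1459/360 797/216
6161/1440 2599/600 268/75 2483/720
515/108 371/90 73/20 217/72

Derivation:
After step 1:
  4 15/4 19/4 13/3
  7/2 5 3 3
  20/3 4 7/2 2
After step 2:
  15/4 35/8 95/24 145/36
  115/24 77/20 77/20 37/12
  85/18 115/24 25/8 17/6
After step 3:
  155/36 239/60 1459/360 797/216
  6161/1440 2599/600 268/75 2483/720
  515/108 371/90 73/20 217/72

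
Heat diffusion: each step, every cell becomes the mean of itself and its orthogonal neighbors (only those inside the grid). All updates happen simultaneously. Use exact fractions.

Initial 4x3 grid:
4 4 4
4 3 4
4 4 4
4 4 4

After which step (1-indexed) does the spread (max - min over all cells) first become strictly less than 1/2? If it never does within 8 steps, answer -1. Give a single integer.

Answer: 1

Derivation:
Step 1: max=4, min=15/4, spread=1/4
  -> spread < 1/2 first at step 1
Step 2: max=4, min=377/100, spread=23/100
Step 3: max=1587/400, min=18389/4800, spread=131/960
Step 4: max=28409/7200, min=166249/43200, spread=841/8640
Step 5: max=5666627/1440000, min=66577949/17280000, spread=56863/691200
Step 6: max=50850457/12960000, min=600545659/155520000, spread=386393/6220800
Step 7: max=20315641187/5184000000, min=240438276869/62208000000, spread=26795339/497664000
Step 8: max=1217073850333/311040000000, min=14446104285871/3732480000000, spread=254051069/5971968000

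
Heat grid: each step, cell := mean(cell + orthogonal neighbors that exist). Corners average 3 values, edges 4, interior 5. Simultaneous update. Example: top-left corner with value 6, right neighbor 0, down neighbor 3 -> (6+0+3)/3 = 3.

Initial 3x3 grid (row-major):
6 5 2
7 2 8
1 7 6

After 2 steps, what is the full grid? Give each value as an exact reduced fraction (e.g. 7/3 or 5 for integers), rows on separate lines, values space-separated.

After step 1:
  6 15/4 5
  4 29/5 9/2
  5 4 7
After step 2:
  55/12 411/80 53/12
  26/5 441/100 223/40
  13/3 109/20 31/6

Answer: 55/12 411/80 53/12
26/5 441/100 223/40
13/3 109/20 31/6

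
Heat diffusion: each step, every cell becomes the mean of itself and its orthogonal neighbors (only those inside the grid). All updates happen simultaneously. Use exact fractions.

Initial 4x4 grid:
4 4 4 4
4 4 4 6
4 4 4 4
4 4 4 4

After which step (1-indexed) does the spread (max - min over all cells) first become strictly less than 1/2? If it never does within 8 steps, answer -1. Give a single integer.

Answer: 3

Derivation:
Step 1: max=14/3, min=4, spread=2/3
Step 2: max=271/60, min=4, spread=31/60
Step 3: max=2371/540, min=4, spread=211/540
  -> spread < 1/2 first at step 3
Step 4: max=232843/54000, min=4, spread=16843/54000
Step 5: max=2082643/486000, min=18079/4500, spread=130111/486000
Step 6: max=61962367/14580000, min=1087159/270000, spread=3255781/14580000
Step 7: max=1849953691/437400000, min=1091107/270000, spread=82360351/437400000
Step 8: max=55239316891/13122000000, min=196906441/48600000, spread=2074577821/13122000000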